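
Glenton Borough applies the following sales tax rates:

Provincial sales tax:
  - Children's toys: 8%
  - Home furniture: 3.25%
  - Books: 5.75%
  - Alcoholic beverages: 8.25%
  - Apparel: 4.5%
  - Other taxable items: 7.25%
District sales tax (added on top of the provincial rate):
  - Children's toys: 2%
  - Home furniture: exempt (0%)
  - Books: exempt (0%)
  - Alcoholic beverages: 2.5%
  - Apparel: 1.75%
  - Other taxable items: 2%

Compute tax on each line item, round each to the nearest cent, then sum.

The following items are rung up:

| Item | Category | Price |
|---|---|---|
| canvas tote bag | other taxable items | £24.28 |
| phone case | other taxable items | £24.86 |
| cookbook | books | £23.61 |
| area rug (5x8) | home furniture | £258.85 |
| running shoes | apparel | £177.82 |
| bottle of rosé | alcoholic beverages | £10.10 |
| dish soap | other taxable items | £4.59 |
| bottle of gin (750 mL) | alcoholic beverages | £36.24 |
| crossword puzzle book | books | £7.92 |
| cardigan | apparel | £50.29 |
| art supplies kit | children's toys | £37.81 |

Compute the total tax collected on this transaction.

£38.22

Canvas tote bag £24.28: other taxable items → 7.25% + 2% district = 9.25% → £2.25
Phone case £24.86: other taxable items → 7.25% + 2% district = 9.25% → £2.30
Cookbook £23.61: books → 5.75% + 0% district = 5.75% → £1.36
Area rug (5x8) £258.85: home furniture → 3.25% + 0% district = 3.25% → £8.41
Running shoes £177.82: apparel → 4.5% + 1.75% district = 6.25% → £11.11
Bottle of rosé £10.10: alcoholic beverages → 8.25% + 2.5% district = 10.75% → £1.09
Dish soap £4.59: other taxable items → 7.25% + 2% district = 9.25% → £0.42
Bottle of gin (750 mL) £36.24: alcoholic beverages → 8.25% + 2.5% district = 10.75% → £3.90
Crossword puzzle book £7.92: books → 5.75% + 0% district = 5.75% → £0.46
Cardigan £50.29: apparel → 4.5% + 1.75% district = 6.25% → £3.14
Art supplies kit £37.81: children's toys → 8% + 2% district = 10% → £3.78
Total tax = £2.25 + £2.30 + £1.36 + £8.41 + £11.11 + £1.09 + £0.42 + £3.90 + £0.46 + £3.14 + £3.78 = £38.22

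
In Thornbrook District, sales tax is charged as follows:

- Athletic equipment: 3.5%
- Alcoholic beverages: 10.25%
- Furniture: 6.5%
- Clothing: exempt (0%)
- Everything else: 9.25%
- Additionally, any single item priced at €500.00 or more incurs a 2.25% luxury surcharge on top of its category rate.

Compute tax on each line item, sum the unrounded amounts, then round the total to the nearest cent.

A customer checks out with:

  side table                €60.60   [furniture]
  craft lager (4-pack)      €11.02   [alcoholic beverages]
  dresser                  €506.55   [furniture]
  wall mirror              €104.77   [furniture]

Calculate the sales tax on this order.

Side table €60.60: furniture → 6.5% → €3.939
Craft lager (4-pack) €11.02: alcoholic beverages → 10.25% → €1.12955
Dresser €506.55: furniture → 6.5% + 2.25% surcharge = 8.75% → €44.323125
Wall mirror €104.77: furniture → 6.5% → €6.81005
Unrounded tax sum = €56.201725 → €56.20

€56.20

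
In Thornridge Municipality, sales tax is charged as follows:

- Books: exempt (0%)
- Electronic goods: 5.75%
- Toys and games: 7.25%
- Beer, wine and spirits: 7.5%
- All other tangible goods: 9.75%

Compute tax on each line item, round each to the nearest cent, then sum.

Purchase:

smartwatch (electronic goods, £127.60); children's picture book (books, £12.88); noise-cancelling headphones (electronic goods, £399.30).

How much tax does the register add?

£30.30

Smartwatch £127.60: electronic goods → 5.75% → £7.34
Children's picture book £12.88: books → 0% → £0.00
Noise-cancelling headphones £399.30: electronic goods → 5.75% → £22.96
Total tax = £7.34 + £22.96 = £30.30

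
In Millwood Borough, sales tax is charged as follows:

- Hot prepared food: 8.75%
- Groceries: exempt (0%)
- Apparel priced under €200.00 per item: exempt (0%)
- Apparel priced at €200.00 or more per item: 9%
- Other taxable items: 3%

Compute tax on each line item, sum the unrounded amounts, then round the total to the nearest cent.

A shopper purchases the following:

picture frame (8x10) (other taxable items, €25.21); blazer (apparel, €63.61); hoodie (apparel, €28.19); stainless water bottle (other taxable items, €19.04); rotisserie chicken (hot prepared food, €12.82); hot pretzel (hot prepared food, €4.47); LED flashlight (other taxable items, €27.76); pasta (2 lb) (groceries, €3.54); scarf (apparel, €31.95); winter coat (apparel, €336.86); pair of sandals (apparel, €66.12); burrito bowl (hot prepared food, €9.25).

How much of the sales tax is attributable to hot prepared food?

Rotisserie chicken €12.82: hot prepared food → 8.75% → €1.12175
Hot pretzel €4.47: hot prepared food → 8.75% → €0.391125
Burrito bowl €9.25: hot prepared food → 8.75% → €0.809375
Tax on hot prepared food: unrounded sum = €2.32225 → €2.32

€2.32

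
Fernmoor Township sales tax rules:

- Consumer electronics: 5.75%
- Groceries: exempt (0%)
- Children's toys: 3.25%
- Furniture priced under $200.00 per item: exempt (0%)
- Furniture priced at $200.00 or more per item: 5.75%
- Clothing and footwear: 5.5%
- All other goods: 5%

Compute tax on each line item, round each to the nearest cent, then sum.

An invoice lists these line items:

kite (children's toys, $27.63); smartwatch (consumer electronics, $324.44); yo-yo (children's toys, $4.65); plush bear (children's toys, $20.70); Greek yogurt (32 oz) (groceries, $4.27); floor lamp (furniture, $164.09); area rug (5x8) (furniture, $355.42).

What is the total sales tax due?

Kite $27.63: children's toys → 3.25% → $0.90
Smartwatch $324.44: consumer electronics → 5.75% → $18.66
Yo-yo $4.65: children's toys → 3.25% → $0.15
Plush bear $20.70: children's toys → 3.25% → $0.67
Greek yogurt (32 oz) $4.27: groceries → 0% → $0.00
Floor lamp $164.09: furniture, under $200.00 → 0% → $0.00
Area rug (5x8) $355.42: furniture, $200.00 or more → 5.75% → $20.44
Total tax = $0.90 + $18.66 + $0.15 + $0.67 + $20.44 = $40.82

$40.82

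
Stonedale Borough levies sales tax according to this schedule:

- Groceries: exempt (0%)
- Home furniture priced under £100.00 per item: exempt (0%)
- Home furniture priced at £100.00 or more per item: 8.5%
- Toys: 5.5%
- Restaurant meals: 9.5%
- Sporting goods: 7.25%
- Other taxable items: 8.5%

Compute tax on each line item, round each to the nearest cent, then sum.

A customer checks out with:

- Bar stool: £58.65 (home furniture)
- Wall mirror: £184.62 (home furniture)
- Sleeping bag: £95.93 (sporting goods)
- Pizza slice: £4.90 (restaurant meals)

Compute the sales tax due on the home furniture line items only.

£15.69

Bar stool £58.65: home furniture, under £100.00 → 0% → £0.00
Wall mirror £184.62: home furniture, £100.00 or more → 8.5% → £15.69
Tax on home furniture = £0.00 + £15.69 = £15.69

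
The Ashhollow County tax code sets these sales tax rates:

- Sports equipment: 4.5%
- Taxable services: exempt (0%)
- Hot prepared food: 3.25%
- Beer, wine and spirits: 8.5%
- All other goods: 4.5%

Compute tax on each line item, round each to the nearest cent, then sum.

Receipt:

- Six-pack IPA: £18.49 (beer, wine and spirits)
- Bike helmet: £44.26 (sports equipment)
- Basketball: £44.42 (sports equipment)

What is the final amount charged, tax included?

£112.73

Six-pack IPA £18.49: beer, wine and spirits → 8.5% → £1.57
Bike helmet £44.26: sports equipment → 4.5% → £1.99
Basketball £44.42: sports equipment → 4.5% → £2.00
Subtotal = £107.17; tax = £5.56; total due = £112.73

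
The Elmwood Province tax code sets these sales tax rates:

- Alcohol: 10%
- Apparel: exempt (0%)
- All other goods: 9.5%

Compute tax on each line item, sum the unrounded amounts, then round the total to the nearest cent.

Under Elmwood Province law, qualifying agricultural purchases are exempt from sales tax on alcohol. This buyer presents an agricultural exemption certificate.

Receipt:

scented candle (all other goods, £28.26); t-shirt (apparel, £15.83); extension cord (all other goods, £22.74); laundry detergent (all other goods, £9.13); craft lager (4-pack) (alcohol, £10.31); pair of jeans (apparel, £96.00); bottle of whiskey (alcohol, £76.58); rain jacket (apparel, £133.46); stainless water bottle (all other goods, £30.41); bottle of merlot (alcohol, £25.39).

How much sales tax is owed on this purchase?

£8.60

Scented candle £28.26: all other goods → 9.5% → £2.6847
T-shirt £15.83: apparel → 0% → £0.00
Extension cord £22.74: all other goods → 9.5% → £2.1603
Laundry detergent £9.13: all other goods → 9.5% → £0.86735
Craft lager (4-pack) £10.31: alcohol, buyer-exempt → 0% → £0.00
Pair of jeans £96.00: apparel → 0% → £0.00
Bottle of whiskey £76.58: alcohol, buyer-exempt → 0% → £0.00
Rain jacket £133.46: apparel → 0% → £0.00
Stainless water bottle £30.41: all other goods → 9.5% → £2.88895
Bottle of merlot £25.39: alcohol, buyer-exempt → 0% → £0.00
Unrounded tax sum = £8.6013 → £8.60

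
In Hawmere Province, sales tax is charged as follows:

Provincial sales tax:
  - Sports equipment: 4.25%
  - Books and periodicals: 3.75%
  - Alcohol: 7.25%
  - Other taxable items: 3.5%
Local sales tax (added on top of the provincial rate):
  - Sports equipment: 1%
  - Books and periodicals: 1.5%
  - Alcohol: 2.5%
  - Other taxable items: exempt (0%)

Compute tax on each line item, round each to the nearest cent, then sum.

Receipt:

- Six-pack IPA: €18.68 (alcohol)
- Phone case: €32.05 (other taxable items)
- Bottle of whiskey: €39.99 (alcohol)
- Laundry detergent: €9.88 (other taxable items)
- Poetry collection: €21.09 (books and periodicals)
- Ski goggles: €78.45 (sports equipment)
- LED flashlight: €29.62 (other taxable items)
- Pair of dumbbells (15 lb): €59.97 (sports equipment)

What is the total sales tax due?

€16.61

Six-pack IPA €18.68: alcohol → 7.25% + 2.5% local = 9.75% → €1.82
Phone case €32.05: other taxable items → 3.5% + 0% local = 3.5% → €1.12
Bottle of whiskey €39.99: alcohol → 7.25% + 2.5% local = 9.75% → €3.90
Laundry detergent €9.88: other taxable items → 3.5% + 0% local = 3.5% → €0.35
Poetry collection €21.09: books and periodicals → 3.75% + 1.5% local = 5.25% → €1.11
Ski goggles €78.45: sports equipment → 4.25% + 1% local = 5.25% → €4.12
LED flashlight €29.62: other taxable items → 3.5% + 0% local = 3.5% → €1.04
Pair of dumbbells (15 lb) €59.97: sports equipment → 4.25% + 1% local = 5.25% → €3.15
Total tax = €1.82 + €1.12 + €3.90 + €0.35 + €1.11 + €4.12 + €1.04 + €3.15 = €16.61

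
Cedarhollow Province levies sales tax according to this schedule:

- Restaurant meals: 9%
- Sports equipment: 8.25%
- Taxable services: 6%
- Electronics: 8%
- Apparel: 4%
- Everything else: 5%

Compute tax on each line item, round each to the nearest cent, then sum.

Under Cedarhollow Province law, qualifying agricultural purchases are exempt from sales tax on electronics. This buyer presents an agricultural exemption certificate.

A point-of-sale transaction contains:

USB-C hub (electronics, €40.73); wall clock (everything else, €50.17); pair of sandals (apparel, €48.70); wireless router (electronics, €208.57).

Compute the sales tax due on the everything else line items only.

€2.51

Wall clock €50.17: everything else → 5% → €2.51
Tax on everything else = €2.51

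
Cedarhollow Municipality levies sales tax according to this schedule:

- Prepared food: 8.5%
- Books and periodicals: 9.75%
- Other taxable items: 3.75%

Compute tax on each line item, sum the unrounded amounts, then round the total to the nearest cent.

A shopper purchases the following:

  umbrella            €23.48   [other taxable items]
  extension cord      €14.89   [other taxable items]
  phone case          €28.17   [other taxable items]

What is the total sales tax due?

Umbrella €23.48: other taxable items → 3.75% → €0.8805
Extension cord €14.89: other taxable items → 3.75% → €0.558375
Phone case €28.17: other taxable items → 3.75% → €1.056375
Unrounded tax sum = €2.49525 → €2.50

€2.50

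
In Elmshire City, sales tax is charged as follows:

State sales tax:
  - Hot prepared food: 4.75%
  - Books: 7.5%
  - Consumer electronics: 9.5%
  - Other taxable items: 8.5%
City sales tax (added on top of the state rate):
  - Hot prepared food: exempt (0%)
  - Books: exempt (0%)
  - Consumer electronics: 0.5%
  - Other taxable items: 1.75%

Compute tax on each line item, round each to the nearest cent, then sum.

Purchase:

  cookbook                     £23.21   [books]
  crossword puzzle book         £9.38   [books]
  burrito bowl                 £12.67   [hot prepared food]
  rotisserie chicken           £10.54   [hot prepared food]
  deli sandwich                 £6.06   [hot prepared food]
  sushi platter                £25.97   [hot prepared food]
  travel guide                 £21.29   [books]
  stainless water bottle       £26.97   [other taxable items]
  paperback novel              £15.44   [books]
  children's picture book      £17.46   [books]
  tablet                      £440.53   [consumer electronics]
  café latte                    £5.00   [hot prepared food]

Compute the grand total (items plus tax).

Cookbook £23.21: books → 7.5% + 0% city = 7.5% → £1.74
Crossword puzzle book £9.38: books → 7.5% + 0% city = 7.5% → £0.70
Burrito bowl £12.67: hot prepared food → 4.75% + 0% city = 4.75% → £0.60
Rotisserie chicken £10.54: hot prepared food → 4.75% + 0% city = 4.75% → £0.50
Deli sandwich £6.06: hot prepared food → 4.75% + 0% city = 4.75% → £0.29
Sushi platter £25.97: hot prepared food → 4.75% + 0% city = 4.75% → £1.23
Travel guide £21.29: books → 7.5% + 0% city = 7.5% → £1.60
Stainless water bottle £26.97: other taxable items → 8.5% + 1.75% city = 10.25% → £2.76
Paperback novel £15.44: books → 7.5% + 0% city = 7.5% → £1.16
Children's picture book £17.46: books → 7.5% + 0% city = 7.5% → £1.31
Tablet £440.53: consumer electronics → 9.5% + 0.5% city = 10% → £44.05
Café latte £5.00: hot prepared food → 4.75% + 0% city = 4.75% → £0.24
Subtotal = £614.52; tax = £56.18; total due = £670.70

£670.70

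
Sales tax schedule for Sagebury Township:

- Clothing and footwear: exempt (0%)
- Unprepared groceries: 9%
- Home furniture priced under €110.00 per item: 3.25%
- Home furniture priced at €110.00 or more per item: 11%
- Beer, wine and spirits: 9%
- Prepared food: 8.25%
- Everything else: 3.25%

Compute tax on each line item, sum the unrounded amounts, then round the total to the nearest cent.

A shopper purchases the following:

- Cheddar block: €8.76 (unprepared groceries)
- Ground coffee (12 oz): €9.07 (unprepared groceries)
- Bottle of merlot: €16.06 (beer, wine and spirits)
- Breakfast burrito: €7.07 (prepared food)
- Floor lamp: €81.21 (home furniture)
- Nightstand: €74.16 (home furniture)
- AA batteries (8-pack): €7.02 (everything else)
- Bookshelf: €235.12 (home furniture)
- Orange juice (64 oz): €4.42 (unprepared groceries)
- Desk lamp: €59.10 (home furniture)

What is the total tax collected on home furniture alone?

€32.83

Floor lamp €81.21: home furniture, under €110.00 → 3.25% → €2.639325
Nightstand €74.16: home furniture, under €110.00 → 3.25% → €2.4102
Bookshelf €235.12: home furniture, €110.00 or more → 11% → €25.8632
Desk lamp €59.10: home furniture, under €110.00 → 3.25% → €1.92075
Tax on home furniture: unrounded sum = €32.833475 → €32.83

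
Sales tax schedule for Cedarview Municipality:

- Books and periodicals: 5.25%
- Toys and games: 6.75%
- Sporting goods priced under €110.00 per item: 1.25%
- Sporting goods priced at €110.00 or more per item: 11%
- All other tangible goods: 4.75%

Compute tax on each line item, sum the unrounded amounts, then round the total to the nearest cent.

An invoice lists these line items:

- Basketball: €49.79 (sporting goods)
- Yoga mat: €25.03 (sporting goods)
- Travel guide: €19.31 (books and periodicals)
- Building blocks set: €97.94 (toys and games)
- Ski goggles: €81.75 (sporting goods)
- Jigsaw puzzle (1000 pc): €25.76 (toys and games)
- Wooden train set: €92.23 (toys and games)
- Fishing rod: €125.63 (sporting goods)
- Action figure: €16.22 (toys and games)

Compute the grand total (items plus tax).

Basketball €49.79: sporting goods, under €110.00 → 1.25% → €0.622375
Yoga mat €25.03: sporting goods, under €110.00 → 1.25% → €0.312875
Travel guide €19.31: books and periodicals → 5.25% → €1.013775
Building blocks set €97.94: toys and games → 6.75% → €6.61095
Ski goggles €81.75: sporting goods, under €110.00 → 1.25% → €1.021875
Jigsaw puzzle (1000 pc) €25.76: toys and games → 6.75% → €1.7388
Wooden train set €92.23: toys and games → 6.75% → €6.225525
Fishing rod €125.63: sporting goods, €110.00 or more → 11% → €13.8193
Action figure €16.22: toys and games → 6.75% → €1.09485
Subtotal = €533.66; unrounded tax = €32.460325 → €32.46; total due = €566.12

€566.12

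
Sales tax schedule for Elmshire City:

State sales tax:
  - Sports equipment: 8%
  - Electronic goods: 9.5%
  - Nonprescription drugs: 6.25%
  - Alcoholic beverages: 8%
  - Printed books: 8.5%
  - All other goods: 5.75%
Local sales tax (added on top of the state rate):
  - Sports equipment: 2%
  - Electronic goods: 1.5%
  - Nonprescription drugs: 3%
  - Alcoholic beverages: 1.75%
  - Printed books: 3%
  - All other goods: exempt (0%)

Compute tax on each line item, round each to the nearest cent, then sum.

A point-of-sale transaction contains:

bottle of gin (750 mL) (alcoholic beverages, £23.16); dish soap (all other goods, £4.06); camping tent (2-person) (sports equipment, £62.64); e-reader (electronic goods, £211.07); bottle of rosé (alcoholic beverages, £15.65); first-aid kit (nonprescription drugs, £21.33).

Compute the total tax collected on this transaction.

Bottle of gin (750 mL) £23.16: alcoholic beverages → 8% + 1.75% local = 9.75% → £2.26
Dish soap £4.06: all other goods → 5.75% + 0% local = 5.75% → £0.23
Camping tent (2-person) £62.64: sports equipment → 8% + 2% local = 10% → £6.26
E-reader £211.07: electronic goods → 9.5% + 1.5% local = 11% → £23.22
Bottle of rosé £15.65: alcoholic beverages → 8% + 1.75% local = 9.75% → £1.53
First-aid kit £21.33: nonprescription drugs → 6.25% + 3% local = 9.25% → £1.97
Total tax = £2.26 + £0.23 + £6.26 + £23.22 + £1.53 + £1.97 = £35.47

£35.47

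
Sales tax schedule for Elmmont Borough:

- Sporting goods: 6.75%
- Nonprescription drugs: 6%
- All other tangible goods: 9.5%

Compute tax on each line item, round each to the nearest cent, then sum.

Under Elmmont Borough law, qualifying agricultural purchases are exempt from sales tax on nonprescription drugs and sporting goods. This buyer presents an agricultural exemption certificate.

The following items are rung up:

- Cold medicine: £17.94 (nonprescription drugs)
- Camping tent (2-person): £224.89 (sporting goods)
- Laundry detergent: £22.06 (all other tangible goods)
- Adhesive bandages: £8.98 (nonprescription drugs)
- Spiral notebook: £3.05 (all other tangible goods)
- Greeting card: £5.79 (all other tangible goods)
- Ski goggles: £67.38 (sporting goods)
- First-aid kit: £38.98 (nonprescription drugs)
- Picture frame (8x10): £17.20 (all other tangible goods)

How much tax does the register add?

Cold medicine £17.94: nonprescription drugs, buyer-exempt → 0% → £0.00
Camping tent (2-person) £224.89: sporting goods, buyer-exempt → 0% → £0.00
Laundry detergent £22.06: all other tangible goods → 9.5% → £2.10
Adhesive bandages £8.98: nonprescription drugs, buyer-exempt → 0% → £0.00
Spiral notebook £3.05: all other tangible goods → 9.5% → £0.29
Greeting card £5.79: all other tangible goods → 9.5% → £0.55
Ski goggles £67.38: sporting goods, buyer-exempt → 0% → £0.00
First-aid kit £38.98: nonprescription drugs, buyer-exempt → 0% → £0.00
Picture frame (8x10) £17.20: all other tangible goods → 9.5% → £1.63
Total tax = £2.10 + £0.29 + £0.55 + £1.63 = £4.57

£4.57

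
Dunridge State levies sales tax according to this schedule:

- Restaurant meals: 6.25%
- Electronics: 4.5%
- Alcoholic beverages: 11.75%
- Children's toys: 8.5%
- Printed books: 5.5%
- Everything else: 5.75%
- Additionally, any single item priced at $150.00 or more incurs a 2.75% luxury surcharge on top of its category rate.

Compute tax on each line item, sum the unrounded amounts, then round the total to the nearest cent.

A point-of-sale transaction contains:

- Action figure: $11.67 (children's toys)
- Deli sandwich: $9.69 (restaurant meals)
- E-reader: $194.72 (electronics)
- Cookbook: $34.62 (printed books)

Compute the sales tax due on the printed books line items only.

Cookbook $34.62: printed books → 5.5% → $1.9041
Tax on printed books: unrounded sum = $1.9041 → $1.90

$1.90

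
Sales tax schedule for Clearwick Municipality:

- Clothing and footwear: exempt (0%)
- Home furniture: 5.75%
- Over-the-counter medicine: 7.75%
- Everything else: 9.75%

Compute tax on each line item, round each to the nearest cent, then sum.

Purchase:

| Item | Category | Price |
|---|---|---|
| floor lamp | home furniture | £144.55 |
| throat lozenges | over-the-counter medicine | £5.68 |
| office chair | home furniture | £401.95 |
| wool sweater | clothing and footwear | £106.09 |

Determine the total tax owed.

£31.86

Floor lamp £144.55: home furniture → 5.75% → £8.31
Throat lozenges £5.68: over-the-counter medicine → 7.75% → £0.44
Office chair £401.95: home furniture → 5.75% → £23.11
Wool sweater £106.09: clothing and footwear → 0% → £0.00
Total tax = £8.31 + £0.44 + £23.11 = £31.86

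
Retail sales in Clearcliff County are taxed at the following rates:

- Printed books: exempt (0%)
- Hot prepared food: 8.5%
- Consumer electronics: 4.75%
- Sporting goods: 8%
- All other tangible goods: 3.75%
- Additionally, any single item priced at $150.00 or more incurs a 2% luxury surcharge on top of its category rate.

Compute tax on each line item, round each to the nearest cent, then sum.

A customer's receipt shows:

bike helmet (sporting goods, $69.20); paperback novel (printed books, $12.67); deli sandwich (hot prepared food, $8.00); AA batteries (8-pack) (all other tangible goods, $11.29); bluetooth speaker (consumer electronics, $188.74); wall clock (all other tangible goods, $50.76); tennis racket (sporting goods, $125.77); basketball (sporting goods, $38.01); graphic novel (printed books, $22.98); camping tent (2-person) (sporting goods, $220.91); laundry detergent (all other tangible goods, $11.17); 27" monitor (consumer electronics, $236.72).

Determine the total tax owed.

Bike helmet $69.20: sporting goods → 8% → $5.54
Paperback novel $12.67: printed books → 0% → $0.00
Deli sandwich $8.00: hot prepared food → 8.5% → $0.68
AA batteries (8-pack) $11.29: all other tangible goods → 3.75% → $0.42
Bluetooth speaker $188.74: consumer electronics → 4.75% + 2% surcharge = 6.75% → $12.74
Wall clock $50.76: all other tangible goods → 3.75% → $1.90
Tennis racket $125.77: sporting goods → 8% → $10.06
Basketball $38.01: sporting goods → 8% → $3.04
Graphic novel $22.98: printed books → 0% → $0.00
Camping tent (2-person) $220.91: sporting goods → 8% + 2% surcharge = 10% → $22.09
Laundry detergent $11.17: all other tangible goods → 3.75% → $0.42
27" monitor $236.72: consumer electronics → 4.75% + 2% surcharge = 6.75% → $15.98
Total tax = $5.54 + $0.68 + $0.42 + $12.74 + $1.90 + $10.06 + $3.04 + $22.09 + $0.42 + $15.98 = $72.87

$72.87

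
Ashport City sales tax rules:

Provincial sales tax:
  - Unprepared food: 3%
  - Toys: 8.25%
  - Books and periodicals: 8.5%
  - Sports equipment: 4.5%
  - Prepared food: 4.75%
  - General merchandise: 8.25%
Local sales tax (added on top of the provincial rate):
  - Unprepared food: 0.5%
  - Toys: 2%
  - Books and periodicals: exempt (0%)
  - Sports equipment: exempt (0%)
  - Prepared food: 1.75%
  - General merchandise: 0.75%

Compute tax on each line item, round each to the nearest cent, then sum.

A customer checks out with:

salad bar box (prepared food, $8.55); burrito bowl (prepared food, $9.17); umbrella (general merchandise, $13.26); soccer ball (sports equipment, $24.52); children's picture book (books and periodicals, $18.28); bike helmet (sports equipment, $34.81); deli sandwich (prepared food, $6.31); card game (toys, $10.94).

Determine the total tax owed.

Salad bar box $8.55: prepared food → 4.75% + 1.75% local = 6.5% → $0.56
Burrito bowl $9.17: prepared food → 4.75% + 1.75% local = 6.5% → $0.60
Umbrella $13.26: general merchandise → 8.25% + 0.75% local = 9% → $1.19
Soccer ball $24.52: sports equipment → 4.5% + 0% local = 4.5% → $1.10
Children's picture book $18.28: books and periodicals → 8.5% + 0% local = 8.5% → $1.55
Bike helmet $34.81: sports equipment → 4.5% + 0% local = 4.5% → $1.57
Deli sandwich $6.31: prepared food → 4.75% + 1.75% local = 6.5% → $0.41
Card game $10.94: toys → 8.25% + 2% local = 10.25% → $1.12
Total tax = $0.56 + $0.60 + $1.19 + $1.10 + $1.55 + $1.57 + $0.41 + $1.12 = $8.10

$8.10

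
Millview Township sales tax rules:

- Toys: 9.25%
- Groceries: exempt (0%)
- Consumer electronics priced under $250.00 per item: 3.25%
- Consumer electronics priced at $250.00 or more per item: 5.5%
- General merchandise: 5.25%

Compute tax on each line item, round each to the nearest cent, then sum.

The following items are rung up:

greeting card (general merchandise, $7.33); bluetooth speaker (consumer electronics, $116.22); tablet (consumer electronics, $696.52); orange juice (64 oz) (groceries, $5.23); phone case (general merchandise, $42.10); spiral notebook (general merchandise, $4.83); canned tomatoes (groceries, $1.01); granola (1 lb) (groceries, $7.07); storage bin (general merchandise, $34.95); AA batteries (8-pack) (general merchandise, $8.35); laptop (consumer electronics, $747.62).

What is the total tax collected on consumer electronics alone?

Bluetooth speaker $116.22: consumer electronics, under $250.00 → 3.25% → $3.78
Tablet $696.52: consumer electronics, $250.00 or more → 5.5% → $38.31
Laptop $747.62: consumer electronics, $250.00 or more → 5.5% → $41.12
Tax on consumer electronics = $3.78 + $38.31 + $41.12 = $83.21

$83.21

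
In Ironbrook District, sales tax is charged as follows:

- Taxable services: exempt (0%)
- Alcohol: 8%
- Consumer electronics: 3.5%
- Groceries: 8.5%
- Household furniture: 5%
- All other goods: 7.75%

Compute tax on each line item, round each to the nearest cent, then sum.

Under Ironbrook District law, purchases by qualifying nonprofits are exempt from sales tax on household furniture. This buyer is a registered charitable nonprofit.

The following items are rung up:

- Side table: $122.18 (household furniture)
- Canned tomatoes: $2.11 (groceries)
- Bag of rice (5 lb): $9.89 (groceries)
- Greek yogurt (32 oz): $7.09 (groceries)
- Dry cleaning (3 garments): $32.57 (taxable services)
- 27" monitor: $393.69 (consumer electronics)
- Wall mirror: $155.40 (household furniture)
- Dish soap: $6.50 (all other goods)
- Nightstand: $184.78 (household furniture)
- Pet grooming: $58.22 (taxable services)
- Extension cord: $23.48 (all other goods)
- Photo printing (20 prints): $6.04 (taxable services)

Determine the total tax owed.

$17.72

Side table $122.18: household furniture, buyer-exempt → 0% → $0.00
Canned tomatoes $2.11: groceries → 8.5% → $0.18
Bag of rice (5 lb) $9.89: groceries → 8.5% → $0.84
Greek yogurt (32 oz) $7.09: groceries → 8.5% → $0.60
Dry cleaning (3 garments) $32.57: taxable services → 0% → $0.00
27" monitor $393.69: consumer electronics → 3.5% → $13.78
Wall mirror $155.40: household furniture, buyer-exempt → 0% → $0.00
Dish soap $6.50: all other goods → 7.75% → $0.50
Nightstand $184.78: household furniture, buyer-exempt → 0% → $0.00
Pet grooming $58.22: taxable services → 0% → $0.00
Extension cord $23.48: all other goods → 7.75% → $1.82
Photo printing (20 prints) $6.04: taxable services → 0% → $0.00
Total tax = $0.18 + $0.84 + $0.60 + $13.78 + $0.50 + $1.82 = $17.72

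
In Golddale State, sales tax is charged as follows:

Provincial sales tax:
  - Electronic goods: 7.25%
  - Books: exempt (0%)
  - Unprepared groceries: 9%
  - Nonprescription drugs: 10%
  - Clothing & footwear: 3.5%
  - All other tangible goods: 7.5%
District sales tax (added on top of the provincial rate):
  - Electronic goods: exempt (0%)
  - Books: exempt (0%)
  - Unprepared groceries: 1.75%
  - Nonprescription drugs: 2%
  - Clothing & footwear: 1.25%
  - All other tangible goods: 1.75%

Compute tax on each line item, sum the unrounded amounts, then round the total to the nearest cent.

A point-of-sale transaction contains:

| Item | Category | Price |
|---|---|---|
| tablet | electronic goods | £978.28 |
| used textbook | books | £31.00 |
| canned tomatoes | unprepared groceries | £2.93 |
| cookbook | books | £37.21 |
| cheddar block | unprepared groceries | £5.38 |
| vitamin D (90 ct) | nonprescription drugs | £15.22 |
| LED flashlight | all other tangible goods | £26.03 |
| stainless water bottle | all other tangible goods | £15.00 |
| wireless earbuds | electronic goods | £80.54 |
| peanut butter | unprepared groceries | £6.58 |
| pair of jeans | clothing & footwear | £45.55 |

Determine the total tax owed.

Tablet £978.28: electronic goods → 7.25% + 0% district = 7.25% → £70.9253
Used textbook £31.00: books → 0% + 0% district = 0% → £0.00
Canned tomatoes £2.93: unprepared groceries → 9% + 1.75% district = 10.75% → £0.314975
Cookbook £37.21: books → 0% + 0% district = 0% → £0.00
Cheddar block £5.38: unprepared groceries → 9% + 1.75% district = 10.75% → £0.57835
Vitamin D (90 ct) £15.22: nonprescription drugs → 10% + 2% district = 12% → £1.8264
LED flashlight £26.03: all other tangible goods → 7.5% + 1.75% district = 9.25% → £2.407775
Stainless water bottle £15.00: all other tangible goods → 7.5% + 1.75% district = 9.25% → £1.3875
Wireless earbuds £80.54: electronic goods → 7.25% + 0% district = 7.25% → £5.83915
Peanut butter £6.58: unprepared groceries → 9% + 1.75% district = 10.75% → £0.70735
Pair of jeans £45.55: clothing & footwear → 3.5% + 1.25% district = 4.75% → £2.163625
Unrounded tax sum = £86.150425 → £86.15

£86.15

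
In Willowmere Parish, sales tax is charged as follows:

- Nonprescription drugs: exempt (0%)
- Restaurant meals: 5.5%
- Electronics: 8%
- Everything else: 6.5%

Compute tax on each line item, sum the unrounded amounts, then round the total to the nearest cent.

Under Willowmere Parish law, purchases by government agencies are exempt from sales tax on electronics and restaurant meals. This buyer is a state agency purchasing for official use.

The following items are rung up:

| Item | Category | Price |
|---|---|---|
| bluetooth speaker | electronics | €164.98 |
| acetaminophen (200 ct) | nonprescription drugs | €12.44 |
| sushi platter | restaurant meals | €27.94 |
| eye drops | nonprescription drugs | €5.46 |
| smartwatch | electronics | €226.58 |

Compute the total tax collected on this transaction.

€0.00

Bluetooth speaker €164.98: electronics, buyer-exempt → 0% → €0.00
Acetaminophen (200 ct) €12.44: nonprescription drugs → 0% → €0.00
Sushi platter €27.94: restaurant meals, buyer-exempt → 0% → €0.00
Eye drops €5.46: nonprescription drugs → 0% → €0.00
Smartwatch €226.58: electronics, buyer-exempt → 0% → €0.00
Unrounded tax sum = €0.00 → €0.00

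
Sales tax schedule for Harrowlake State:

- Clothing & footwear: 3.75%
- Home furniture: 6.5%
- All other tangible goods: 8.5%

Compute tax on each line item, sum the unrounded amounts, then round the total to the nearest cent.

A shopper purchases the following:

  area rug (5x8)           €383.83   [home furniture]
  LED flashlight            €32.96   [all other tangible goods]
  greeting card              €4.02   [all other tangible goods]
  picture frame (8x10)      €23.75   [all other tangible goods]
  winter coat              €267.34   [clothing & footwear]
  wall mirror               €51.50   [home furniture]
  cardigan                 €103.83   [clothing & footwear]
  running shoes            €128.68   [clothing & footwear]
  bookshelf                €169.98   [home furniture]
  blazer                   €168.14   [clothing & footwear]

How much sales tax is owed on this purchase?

Area rug (5x8) €383.83: home furniture → 6.5% → €24.94895
LED flashlight €32.96: all other tangible goods → 8.5% → €2.8016
Greeting card €4.02: all other tangible goods → 8.5% → €0.3417
Picture frame (8x10) €23.75: all other tangible goods → 8.5% → €2.01875
Winter coat €267.34: clothing & footwear → 3.75% → €10.02525
Wall mirror €51.50: home furniture → 6.5% → €3.3475
Cardigan €103.83: clothing & footwear → 3.75% → €3.893625
Running shoes €128.68: clothing & footwear → 3.75% → €4.8255
Bookshelf €169.98: home furniture → 6.5% → €11.0487
Blazer €168.14: clothing & footwear → 3.75% → €6.30525
Unrounded tax sum = €69.556825 → €69.56

€69.56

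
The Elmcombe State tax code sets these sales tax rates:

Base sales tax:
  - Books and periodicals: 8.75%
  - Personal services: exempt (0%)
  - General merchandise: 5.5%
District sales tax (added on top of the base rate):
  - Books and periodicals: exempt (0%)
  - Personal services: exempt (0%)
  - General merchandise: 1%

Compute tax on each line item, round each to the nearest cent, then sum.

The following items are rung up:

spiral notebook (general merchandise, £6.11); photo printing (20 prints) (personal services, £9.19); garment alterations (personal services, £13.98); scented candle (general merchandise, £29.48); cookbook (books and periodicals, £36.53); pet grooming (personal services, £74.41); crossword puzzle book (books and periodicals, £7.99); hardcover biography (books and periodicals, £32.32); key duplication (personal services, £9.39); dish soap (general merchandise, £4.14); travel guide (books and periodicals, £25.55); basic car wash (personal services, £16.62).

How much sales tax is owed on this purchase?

Spiral notebook £6.11: general merchandise → 5.5% + 1% district = 6.5% → £0.40
Photo printing (20 prints) £9.19: personal services → 0% + 0% district = 0% → £0.00
Garment alterations £13.98: personal services → 0% + 0% district = 0% → £0.00
Scented candle £29.48: general merchandise → 5.5% + 1% district = 6.5% → £1.92
Cookbook £36.53: books and periodicals → 8.75% + 0% district = 8.75% → £3.20
Pet grooming £74.41: personal services → 0% + 0% district = 0% → £0.00
Crossword puzzle book £7.99: books and periodicals → 8.75% + 0% district = 8.75% → £0.70
Hardcover biography £32.32: books and periodicals → 8.75% + 0% district = 8.75% → £2.83
Key duplication £9.39: personal services → 0% + 0% district = 0% → £0.00
Dish soap £4.14: general merchandise → 5.5% + 1% district = 6.5% → £0.27
Travel guide £25.55: books and periodicals → 8.75% + 0% district = 8.75% → £2.24
Basic car wash £16.62: personal services → 0% + 0% district = 0% → £0.00
Total tax = £0.40 + £1.92 + £3.20 + £0.70 + £2.83 + £0.27 + £2.24 = £11.56

£11.56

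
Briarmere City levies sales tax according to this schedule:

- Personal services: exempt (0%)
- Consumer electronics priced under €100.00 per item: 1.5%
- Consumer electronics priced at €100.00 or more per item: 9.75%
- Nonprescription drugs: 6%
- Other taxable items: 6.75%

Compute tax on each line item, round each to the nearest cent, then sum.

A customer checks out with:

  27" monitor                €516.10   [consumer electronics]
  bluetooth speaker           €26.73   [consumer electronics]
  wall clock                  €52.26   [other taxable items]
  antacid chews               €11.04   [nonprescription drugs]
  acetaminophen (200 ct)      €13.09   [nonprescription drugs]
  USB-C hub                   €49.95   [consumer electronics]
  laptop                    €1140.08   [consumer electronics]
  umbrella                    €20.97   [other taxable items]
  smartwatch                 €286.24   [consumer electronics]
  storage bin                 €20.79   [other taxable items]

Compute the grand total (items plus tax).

27" monitor €516.10: consumer electronics, €100.00 or more → 9.75% → €50.32
Bluetooth speaker €26.73: consumer electronics, under €100.00 → 1.5% → €0.40
Wall clock €52.26: other taxable items → 6.75% → €3.53
Antacid chews €11.04: nonprescription drugs → 6% → €0.66
Acetaminophen (200 ct) €13.09: nonprescription drugs → 6% → €0.79
USB-C hub €49.95: consumer electronics, under €100.00 → 1.5% → €0.75
Laptop €1140.08: consumer electronics, €100.00 or more → 9.75% → €111.16
Umbrella €20.97: other taxable items → 6.75% → €1.42
Smartwatch €286.24: consumer electronics, €100.00 or more → 9.75% → €27.91
Storage bin €20.79: other taxable items → 6.75% → €1.40
Subtotal = €2137.25; tax = €198.34; total due = €2335.59

€2335.59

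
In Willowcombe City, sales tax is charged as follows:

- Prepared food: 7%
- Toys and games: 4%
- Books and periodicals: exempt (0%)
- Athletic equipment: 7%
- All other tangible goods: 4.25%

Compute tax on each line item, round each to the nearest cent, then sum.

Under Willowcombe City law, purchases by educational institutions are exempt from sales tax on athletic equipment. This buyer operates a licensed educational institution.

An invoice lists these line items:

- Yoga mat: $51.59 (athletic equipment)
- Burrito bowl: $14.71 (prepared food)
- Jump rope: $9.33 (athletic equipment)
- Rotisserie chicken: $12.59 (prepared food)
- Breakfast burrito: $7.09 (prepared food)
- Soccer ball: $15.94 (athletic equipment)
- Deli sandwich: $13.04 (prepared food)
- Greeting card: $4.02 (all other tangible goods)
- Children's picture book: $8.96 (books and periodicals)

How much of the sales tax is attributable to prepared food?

$3.32

Burrito bowl $14.71: prepared food → 7% → $1.03
Rotisserie chicken $12.59: prepared food → 7% → $0.88
Breakfast burrito $7.09: prepared food → 7% → $0.50
Deli sandwich $13.04: prepared food → 7% → $0.91
Tax on prepared food = $1.03 + $0.88 + $0.50 + $0.91 = $3.32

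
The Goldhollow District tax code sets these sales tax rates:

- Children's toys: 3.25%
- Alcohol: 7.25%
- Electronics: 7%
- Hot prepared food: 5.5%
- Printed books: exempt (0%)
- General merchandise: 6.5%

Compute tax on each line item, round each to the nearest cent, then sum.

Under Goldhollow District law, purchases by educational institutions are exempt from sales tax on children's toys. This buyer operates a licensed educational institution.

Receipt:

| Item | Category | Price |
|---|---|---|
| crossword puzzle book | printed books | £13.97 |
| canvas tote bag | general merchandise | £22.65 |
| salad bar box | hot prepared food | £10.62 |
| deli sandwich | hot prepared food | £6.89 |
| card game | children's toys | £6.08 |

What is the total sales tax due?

£2.43

Crossword puzzle book £13.97: printed books → 0% → £0.00
Canvas tote bag £22.65: general merchandise → 6.5% → £1.47
Salad bar box £10.62: hot prepared food → 5.5% → £0.58
Deli sandwich £6.89: hot prepared food → 5.5% → £0.38
Card game £6.08: children's toys, buyer-exempt → 0% → £0.00
Total tax = £1.47 + £0.58 + £0.38 = £2.43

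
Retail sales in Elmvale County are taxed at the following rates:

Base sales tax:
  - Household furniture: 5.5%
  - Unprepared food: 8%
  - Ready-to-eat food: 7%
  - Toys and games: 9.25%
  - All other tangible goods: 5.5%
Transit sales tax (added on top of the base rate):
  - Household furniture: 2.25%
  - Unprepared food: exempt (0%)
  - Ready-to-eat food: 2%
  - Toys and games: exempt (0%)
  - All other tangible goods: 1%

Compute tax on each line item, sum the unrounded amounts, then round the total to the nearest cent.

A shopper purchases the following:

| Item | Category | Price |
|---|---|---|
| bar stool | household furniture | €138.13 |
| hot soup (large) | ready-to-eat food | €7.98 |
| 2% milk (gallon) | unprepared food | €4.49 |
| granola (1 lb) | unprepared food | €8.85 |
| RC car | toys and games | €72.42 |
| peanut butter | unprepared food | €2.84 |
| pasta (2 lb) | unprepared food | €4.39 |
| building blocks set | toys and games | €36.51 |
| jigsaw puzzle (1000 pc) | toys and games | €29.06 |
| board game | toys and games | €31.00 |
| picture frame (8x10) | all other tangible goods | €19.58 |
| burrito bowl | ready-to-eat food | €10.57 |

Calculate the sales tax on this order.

€30.92

Bar stool €138.13: household furniture → 5.5% + 2.25% transit = 7.75% → €10.705075
Hot soup (large) €7.98: ready-to-eat food → 7% + 2% transit = 9% → €0.7182
2% milk (gallon) €4.49: unprepared food → 8% + 0% transit = 8% → €0.3592
Granola (1 lb) €8.85: unprepared food → 8% + 0% transit = 8% → €0.708
RC car €72.42: toys and games → 9.25% + 0% transit = 9.25% → €6.69885
Peanut butter €2.84: unprepared food → 8% + 0% transit = 8% → €0.2272
Pasta (2 lb) €4.39: unprepared food → 8% + 0% transit = 8% → €0.3512
Building blocks set €36.51: toys and games → 9.25% + 0% transit = 9.25% → €3.377175
Jigsaw puzzle (1000 pc) €29.06: toys and games → 9.25% + 0% transit = 9.25% → €2.68805
Board game €31.00: toys and games → 9.25% + 0% transit = 9.25% → €2.8675
Picture frame (8x10) €19.58: all other tangible goods → 5.5% + 1% transit = 6.5% → €1.2727
Burrito bowl €10.57: ready-to-eat food → 7% + 2% transit = 9% → €0.9513
Unrounded tax sum = €30.92445 → €30.92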